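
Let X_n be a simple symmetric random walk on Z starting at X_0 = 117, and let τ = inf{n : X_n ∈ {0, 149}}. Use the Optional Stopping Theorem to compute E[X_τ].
E[X_τ] = 117

X_n is a martingale and τ is a bounded-mean stopping time (indeed τ is finite a.s. with bounded expectation since the walk is in a bounded region). By the OST, E[X_τ] = E[X_0] = 117. Equivalently: E[X_τ] = 149 · P(hit 149 first) + 0 · P(hit 0 first) = 149 · (117/149) = 117.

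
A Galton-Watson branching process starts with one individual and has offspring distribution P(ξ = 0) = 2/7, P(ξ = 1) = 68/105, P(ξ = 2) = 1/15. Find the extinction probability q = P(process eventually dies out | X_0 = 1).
q = 1

Mean offspring μ = 0·2/7 + 1·68/105 + 2·1/15 = 82/105 ≤ 1. For μ ≤ 1 with offspring not concentrated at 1, the Galton-Watson process goes extinct almost surely, so q = 1.
(Algebraic check: The pgf is f(s) = 2/7 + 68/105·s + 1/15·s². The extinction probability q is the smallest fixed point of f in [0, 1]. Setting s = f(s):
  1/15·s² + (68/105 − 1)·s + 2/7 = 0
  1/15·s² − (2/7 + 1/15)·s + 2/7 = 0
which factors as (s − 1)·(1/15·s − 2/7) = 0, giving roots s = 1 and s = (2/7)/(1/15) = 30/7. Since 30/7 ≥ 1, the smallest root in [0, 1] is s = 1.)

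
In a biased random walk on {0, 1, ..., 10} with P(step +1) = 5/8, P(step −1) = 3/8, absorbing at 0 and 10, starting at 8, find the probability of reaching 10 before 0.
P(hit 10 before 0) = (1 − (3/5)^8) / (1 − (3/5)^10) = 600100/606661

Let u_k denote P(reach 10 before 0 | start at k). Boundary: u_0 = 0, u_10 = 1. Recurrence: u_k = 5/8·u_{k+1} + 3/8·u_{k-1} for 1 ≤ k ≤ 9. Try u_k = A + B·r^k with r = q/p = (3/8)/(5/8) = 3/5. Substitution satisfies the recurrence; boundary conditions give:
  u_k = (1 − r^k) / (1 − r^N) = (1 − (3/5)^8) / (1 − (3/5)^10) = 600100/606661.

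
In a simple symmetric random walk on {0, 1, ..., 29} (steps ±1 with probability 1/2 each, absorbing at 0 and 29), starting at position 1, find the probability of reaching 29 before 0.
P(hit 29 before 0) = 1/29

Let u_k = P(hit 29 before 0 | start at k). Then u_0 = 0, u_29 = 1, and u_k = u_{k-1}/2 + u_{k+1}/2 for 1 ≤ k ≤ 28. This harmonic recurrence is solved by u_k = k/29, giving u_1 = 1/29.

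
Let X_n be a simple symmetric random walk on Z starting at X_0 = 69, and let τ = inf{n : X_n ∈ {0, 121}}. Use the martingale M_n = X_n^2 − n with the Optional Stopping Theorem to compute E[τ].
E[τ] = 3588

M_n = X_n^2 − n is a martingale (since E[X_{n+1}^2 | F_n] = X_n^2 + 1). By OST (τ has finite mean in a bounded region), E[M_τ] = E[M_0] = X_0^2 − 0 = 69^2 = 4761. Also E[M_τ] = E[X_τ^2] − E[τ]. The walk exits at 0 or 121, with P(hit 121 first) = 69/121, so E[X_τ^2] = 121^2 · 69/121 + 0 = 8349. Thus E[τ] = E[X_τ^2] − E[M_τ] = 8349 − 4761 = 3588 = 69(121 − 69) = 3588.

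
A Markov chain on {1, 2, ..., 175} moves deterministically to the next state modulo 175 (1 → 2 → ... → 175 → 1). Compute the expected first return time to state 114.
E[T_114 | X_0 = 114] = 175

The chain cycles deterministically, so starting at state 114 it returns in exactly 175 steps. Equivalently, the stationary distribution is uniform π_j = 1/175 for every state j, so by Kac's formula E[T_114] = 1/π_114 = 175.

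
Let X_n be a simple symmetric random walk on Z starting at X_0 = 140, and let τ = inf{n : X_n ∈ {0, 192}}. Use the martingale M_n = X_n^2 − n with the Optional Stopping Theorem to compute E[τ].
E[τ] = 7280

M_n = X_n^2 − n is a martingale (since E[X_{n+1}^2 | F_n] = X_n^2 + 1). By OST (τ has finite mean in a bounded region), E[M_τ] = E[M_0] = X_0^2 − 0 = 140^2 = 19600. Also E[M_τ] = E[X_τ^2] − E[τ]. The walk exits at 0 or 192, with P(hit 192 first) = 140/192, so E[X_τ^2] = 192^2 · 140/192 + 0 = 26880. Thus E[τ] = E[X_τ^2] − E[M_τ] = 26880 − 19600 = 7280 = 140(192 − 140) = 7280.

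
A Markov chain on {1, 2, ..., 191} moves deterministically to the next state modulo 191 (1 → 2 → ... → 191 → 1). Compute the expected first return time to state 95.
E[T_95 | X_0 = 95] = 191

The chain cycles deterministically, so starting at state 95 it returns in exactly 191 steps. Equivalently, the stationary distribution is uniform π_j = 1/191 for every state j, so by Kac's formula E[T_95] = 1/π_95 = 191.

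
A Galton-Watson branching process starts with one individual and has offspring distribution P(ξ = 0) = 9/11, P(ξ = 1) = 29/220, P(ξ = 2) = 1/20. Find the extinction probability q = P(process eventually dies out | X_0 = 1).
q = 1

Mean offspring μ = 0·9/11 + 1·29/220 + 2·1/20 = 51/220 ≤ 1. For μ ≤ 1 with offspring not concentrated at 1, the Galton-Watson process goes extinct almost surely, so q = 1.
(Algebraic check: The pgf is f(s) = 9/11 + 29/220·s + 1/20·s². The extinction probability q is the smallest fixed point of f in [0, 1]. Setting s = f(s):
  1/20·s² + (29/220 − 1)·s + 9/11 = 0
  1/20·s² − (9/11 + 1/20)·s + 9/11 = 0
which factors as (s − 1)·(1/20·s − 9/11) = 0, giving roots s = 1 and s = (9/11)/(1/20) = 180/11. Since 180/11 ≥ 1, the smallest root in [0, 1] is s = 1.)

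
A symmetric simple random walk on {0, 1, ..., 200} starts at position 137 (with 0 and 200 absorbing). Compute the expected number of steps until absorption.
E[τ | X_0 = 137] = 8631

Let v_k = E[τ | X_0 = k]. Boundary: v_0 = v_200 = 0. Recurrence: v_k = 1 + (v_{k-1} + v_{k+1})/2 for 1 ≤ k ≤ 199. The particular solution to v_k − (v_{k-1} + v_{k+1})/2 = 1 is v_k = −k^2. Adding homogeneous solution A + B k and matching boundaries gives v_k = k (200 − k). Substituting k = 137: v_137 = 137 · 63 = 8631.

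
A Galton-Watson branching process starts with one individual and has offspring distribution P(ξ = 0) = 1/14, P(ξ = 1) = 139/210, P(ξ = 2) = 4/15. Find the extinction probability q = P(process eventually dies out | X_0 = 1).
q = 15/56

The pgf is f(s) = 1/14 + 139/210·s + 4/15·s². The extinction probability q is the smallest fixed point of f in [0, 1]. Setting s = f(s):
  4/15·s² + (139/210 − 1)·s + 1/14 = 0
  4/15·s² − (1/14 + 4/15)·s + 1/14 = 0
which factors as (s − 1)·(4/15·s − 1/14) = 0, giving roots s = 1 and s = (1/14)/(4/15) = 15/56.
Mean offspring μ = 139/210 + 2·4/15 = 251/210 > 1 (supercritical), so q < 1. The extinction probability is the smaller root: q = (1/14)/(4/15) = 15/56.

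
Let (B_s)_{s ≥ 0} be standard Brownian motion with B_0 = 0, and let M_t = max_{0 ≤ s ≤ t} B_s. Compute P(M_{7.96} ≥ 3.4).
P(M_{7.96} ≥ 3.4) = 2·P(B_{7.96} ≥ 3.4) = 2(1 − Φ(3.4/√7.96)) ≈ 0.2282

By the reflection principle for Brownian motion, P(M_t ≥ a) = 2 · P(B_t ≥ a) for a ≥ 0. Since B_t ~ N(0, t), P(B_t ≥ 3.4) = 1 − Φ(3.4/√t) = 1 − Φ(3.4/√7.96) = 1 − Φ(1.2051). So
  P(M_{7.96} ≥ 3.4) = 2(1 − Φ(1.2051)) ≈ 0.2282.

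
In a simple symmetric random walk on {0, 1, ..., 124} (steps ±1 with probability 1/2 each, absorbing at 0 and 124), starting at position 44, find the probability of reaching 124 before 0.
P(hit 124 before 0) = 44/124 = 11/31

Let u_k = P(hit 124 before 0 | start at k). Then u_0 = 0, u_124 = 1, and u_k = u_{k-1}/2 + u_{k+1}/2 for 1 ≤ k ≤ 123. This harmonic recurrence is solved by u_k = k/124, giving u_44 = 44/124 = 11/31.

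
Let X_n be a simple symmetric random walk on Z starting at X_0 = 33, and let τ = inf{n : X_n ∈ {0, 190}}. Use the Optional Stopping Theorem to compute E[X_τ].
E[X_τ] = 33

X_n is a martingale and τ is a bounded-mean stopping time (indeed τ is finite a.s. with bounded expectation since the walk is in a bounded region). By the OST, E[X_τ] = E[X_0] = 33. Equivalently: E[X_τ] = 190 · P(hit 190 first) + 0 · P(hit 0 first) = 190 · (33/190) = 33.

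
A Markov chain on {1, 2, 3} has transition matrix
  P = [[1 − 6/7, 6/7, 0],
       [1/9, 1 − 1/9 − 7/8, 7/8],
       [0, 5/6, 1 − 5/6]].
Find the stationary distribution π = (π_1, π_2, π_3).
π = (70/1177, 540/1177, 567/1177)

This is a birth-death chain on three states, which satisfies detailed balance: π_1 · P_{12} = π_2 · P_{21} and π_2 · P_{23} = π_3 · P_{32}.
From π_1 · 6/7 = π_2 · 1/9: π_2/π_1 = (6/7)/(1/9) = 54/7.
From π_2 · 7/8 = π_3 · 5/6: π_3/π_2 = (7/8)/(5/6) = 21/20.
Take π_1 proportional to 1; then unnormalized π = (1, 54/7, 81/10). Normalize by dividing by the sum 1177/70:
  π = (70/1177, 540/1177, 567/1177).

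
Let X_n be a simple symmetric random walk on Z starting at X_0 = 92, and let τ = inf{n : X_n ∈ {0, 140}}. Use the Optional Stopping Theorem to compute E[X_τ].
E[X_τ] = 92

X_n is a martingale and τ is a bounded-mean stopping time (indeed τ is finite a.s. with bounded expectation since the walk is in a bounded region). By the OST, E[X_τ] = E[X_0] = 92. Equivalently: E[X_τ] = 140 · P(hit 140 first) + 0 · P(hit 0 first) = 140 · (92/140) = 92.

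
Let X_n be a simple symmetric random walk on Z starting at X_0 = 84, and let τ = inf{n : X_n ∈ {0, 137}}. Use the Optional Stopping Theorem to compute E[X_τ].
E[X_τ] = 84

X_n is a martingale and τ is a bounded-mean stopping time (indeed τ is finite a.s. with bounded expectation since the walk is in a bounded region). By the OST, E[X_τ] = E[X_0] = 84. Equivalently: E[X_τ] = 137 · P(hit 137 first) + 0 · P(hit 0 first) = 137 · (84/137) = 84.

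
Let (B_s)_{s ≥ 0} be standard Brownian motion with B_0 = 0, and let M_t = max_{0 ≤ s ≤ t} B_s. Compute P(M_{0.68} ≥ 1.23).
P(M_{0.68} ≥ 1.23) = 2·P(B_{0.68} ≥ 1.23) = 2(1 − Φ(1.23/√0.68)) ≈ 0.1358

By the reflection principle for Brownian motion, P(M_t ≥ a) = 2 · P(B_t ≥ a) for a ≥ 0. Since B_t ~ N(0, t), P(B_t ≥ 1.23) = 1 − Φ(1.23/√t) = 1 − Φ(1.23/√0.68) = 1 − Φ(1.4916). So
  P(M_{0.68} ≥ 1.23) = 2(1 − Φ(1.4916)) ≈ 0.1358.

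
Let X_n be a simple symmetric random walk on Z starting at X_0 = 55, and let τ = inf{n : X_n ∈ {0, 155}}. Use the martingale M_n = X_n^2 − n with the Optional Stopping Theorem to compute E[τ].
E[τ] = 5500

M_n = X_n^2 − n is a martingale (since E[X_{n+1}^2 | F_n] = X_n^2 + 1). By OST (τ has finite mean in a bounded region), E[M_τ] = E[M_0] = X_0^2 − 0 = 55^2 = 3025. Also E[M_τ] = E[X_τ^2] − E[τ]. The walk exits at 0 or 155, with P(hit 155 first) = 55/155, so E[X_τ^2] = 155^2 · 55/155 + 0 = 8525. Thus E[τ] = E[X_τ^2] − E[M_τ] = 8525 − 3025 = 5500 = 55(155 − 55) = 5500.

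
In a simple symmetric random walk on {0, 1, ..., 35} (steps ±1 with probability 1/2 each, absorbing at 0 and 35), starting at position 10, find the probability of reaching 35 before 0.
P(hit 35 before 0) = 10/35 = 2/7

Let u_k = P(hit 35 before 0 | start at k). Then u_0 = 0, u_35 = 1, and u_k = u_{k-1}/2 + u_{k+1}/2 for 1 ≤ k ≤ 34. This harmonic recurrence is solved by u_k = k/35, giving u_10 = 10/35 = 2/7.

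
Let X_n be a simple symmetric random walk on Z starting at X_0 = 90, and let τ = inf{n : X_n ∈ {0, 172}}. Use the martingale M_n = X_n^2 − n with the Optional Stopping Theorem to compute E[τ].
E[τ] = 7380

M_n = X_n^2 − n is a martingale (since E[X_{n+1}^2 | F_n] = X_n^2 + 1). By OST (τ has finite mean in a bounded region), E[M_τ] = E[M_0] = X_0^2 − 0 = 90^2 = 8100. Also E[M_τ] = E[X_τ^2] − E[τ]. The walk exits at 0 or 172, with P(hit 172 first) = 90/172, so E[X_τ^2] = 172^2 · 90/172 + 0 = 15480. Thus E[τ] = E[X_τ^2] − E[M_τ] = 15480 − 8100 = 7380 = 90(172 − 90) = 7380.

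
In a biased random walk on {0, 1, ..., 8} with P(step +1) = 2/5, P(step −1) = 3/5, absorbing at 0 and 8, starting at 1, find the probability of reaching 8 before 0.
P(hit 8 before 0) = (1 − (3/2)^1) / (1 − (3/2)^8) = 128/6305

Let u_k denote P(reach 8 before 0 | start at k). Boundary: u_0 = 0, u_8 = 1. Recurrence: u_k = 2/5·u_{k+1} + 3/5·u_{k-1} for 1 ≤ k ≤ 7. Try u_k = A + B·r^k with r = q/p = (3/5)/(2/5) = 3/2. Substitution satisfies the recurrence; boundary conditions give:
  u_k = (1 − r^k) / (1 − r^N) = (1 − (3/2)^1) / (1 − (3/2)^8) = 128/6305.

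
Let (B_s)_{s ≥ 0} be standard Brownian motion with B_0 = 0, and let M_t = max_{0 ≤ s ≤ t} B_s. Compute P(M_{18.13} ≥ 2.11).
P(M_{18.13} ≥ 2.11) = 2·P(B_{18.13} ≥ 2.11) = 2(1 − Φ(2.11/√18.13)) ≈ 0.6202

By the reflection principle for Brownian motion, P(M_t ≥ a) = 2 · P(B_t ≥ a) for a ≥ 0. Since B_t ~ N(0, t), P(B_t ≥ 2.11) = 1 − Φ(2.11/√t) = 1 − Φ(2.11/√18.13) = 1 − Φ(0.4955). So
  P(M_{18.13} ≥ 2.11) = 2(1 − Φ(0.4955)) ≈ 0.6202.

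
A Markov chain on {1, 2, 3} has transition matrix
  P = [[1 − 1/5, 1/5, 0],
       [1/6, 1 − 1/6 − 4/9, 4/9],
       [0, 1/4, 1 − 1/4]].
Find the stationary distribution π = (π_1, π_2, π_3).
π = (3/13, 18/65, 32/65)

This is a birth-death chain on three states, which satisfies detailed balance: π_1 · P_{12} = π_2 · P_{21} and π_2 · P_{23} = π_3 · P_{32}.
From π_1 · 1/5 = π_2 · 1/6: π_2/π_1 = (1/5)/(1/6) = 6/5.
From π_2 · 4/9 = π_3 · 1/4: π_3/π_2 = (4/9)/(1/4) = 16/9.
Take π_1 proportional to 1; then unnormalized π = (1, 6/5, 32/15). Normalize by dividing by the sum 13/3:
  π = (3/13, 18/65, 32/65).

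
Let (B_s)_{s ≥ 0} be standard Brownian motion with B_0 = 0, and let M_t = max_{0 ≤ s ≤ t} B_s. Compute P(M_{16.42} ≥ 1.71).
P(M_{16.42} ≥ 1.71) = 2·P(B_{16.42} ≥ 1.71) = 2(1 − Φ(1.71/√16.42)) ≈ 0.6730

By the reflection principle for Brownian motion, P(M_t ≥ a) = 2 · P(B_t ≥ a) for a ≥ 0. Since B_t ~ N(0, t), P(B_t ≥ 1.71) = 1 − Φ(1.71/√t) = 1 − Φ(1.71/√16.42) = 1 − Φ(0.4220). So
  P(M_{16.42} ≥ 1.71) = 2(1 − Φ(0.4220)) ≈ 0.6730.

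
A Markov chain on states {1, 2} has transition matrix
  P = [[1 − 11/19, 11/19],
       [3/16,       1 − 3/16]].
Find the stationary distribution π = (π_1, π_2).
π_1 = 57/233, π_2 = 176/233

Solve πP = π with π_1 + π_2 = 1. From πP = π: π_1 · (1 − 11/19) + π_2 · 3/16 = π_1 ⇒ π_2 · 3/16 = π_1 · 11/19 ⇒ π_2/π_1 = (11/19)/(3/16) = 176/57. Together with π_1 + π_2 = 1:
  π_1 = (3/16)/(11/19 + 3/16) = (3/16)/(233/304) = 57/233,
  π_2 = (11/19)/(11/19 + 3/16) = (11/19)/(233/304) = 176/233.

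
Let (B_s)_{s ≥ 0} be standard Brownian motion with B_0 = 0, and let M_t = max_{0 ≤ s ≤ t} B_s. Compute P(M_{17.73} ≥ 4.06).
P(M_{17.73} ≥ 4.06) = 2·P(B_{17.73} ≥ 4.06) = 2(1 − Φ(4.06/√17.73)) ≈ 0.3349

By the reflection principle for Brownian motion, P(M_t ≥ a) = 2 · P(B_t ≥ a) for a ≥ 0. Since B_t ~ N(0, t), P(B_t ≥ 4.06) = 1 − Φ(4.06/√t) = 1 − Φ(4.06/√17.73) = 1 − Φ(0.9642). So
  P(M_{17.73} ≥ 4.06) = 2(1 − Φ(0.9642)) ≈ 0.3349.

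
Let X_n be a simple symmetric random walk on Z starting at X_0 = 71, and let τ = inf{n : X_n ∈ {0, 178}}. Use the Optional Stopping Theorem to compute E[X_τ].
E[X_τ] = 71

X_n is a martingale and τ is a bounded-mean stopping time (indeed τ is finite a.s. with bounded expectation since the walk is in a bounded region). By the OST, E[X_τ] = E[X_0] = 71. Equivalently: E[X_τ] = 178 · P(hit 178 first) + 0 · P(hit 0 first) = 178 · (71/178) = 71.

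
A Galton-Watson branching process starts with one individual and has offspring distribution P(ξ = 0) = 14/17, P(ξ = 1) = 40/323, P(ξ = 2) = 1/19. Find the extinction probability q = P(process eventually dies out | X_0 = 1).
q = 1

Mean offspring μ = 0·14/17 + 1·40/323 + 2·1/19 = 74/323 ≤ 1. For μ ≤ 1 with offspring not concentrated at 1, the Galton-Watson process goes extinct almost surely, so q = 1.
(Algebraic check: The pgf is f(s) = 14/17 + 40/323·s + 1/19·s². The extinction probability q is the smallest fixed point of f in [0, 1]. Setting s = f(s):
  1/19·s² + (40/323 − 1)·s + 14/17 = 0
  1/19·s² − (14/17 + 1/19)·s + 14/17 = 0
which factors as (s − 1)·(1/19·s − 14/17) = 0, giving roots s = 1 and s = (14/17)/(1/19) = 266/17. Since 266/17 ≥ 1, the smallest root in [0, 1] is s = 1.)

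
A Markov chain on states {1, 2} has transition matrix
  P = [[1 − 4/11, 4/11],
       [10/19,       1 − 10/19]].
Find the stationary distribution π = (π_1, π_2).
π_1 = 55/93, π_2 = 38/93

Solve πP = π with π_1 + π_2 = 1. From πP = π: π_1 · (1 − 4/11) + π_2 · 10/19 = π_1 ⇒ π_2 · 10/19 = π_1 · 4/11 ⇒ π_2/π_1 = (4/11)/(10/19) = 38/55. Together with π_1 + π_2 = 1:
  π_1 = (10/19)/(4/11 + 10/19) = (10/19)/(186/209) = 55/93,
  π_2 = (4/11)/(4/11 + 10/19) = (4/11)/(186/209) = 38/93.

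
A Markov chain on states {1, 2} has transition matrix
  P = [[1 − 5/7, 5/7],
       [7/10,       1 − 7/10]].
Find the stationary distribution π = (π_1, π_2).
π_1 = 49/99, π_2 = 50/99

Solve πP = π with π_1 + π_2 = 1. From πP = π: π_1 · (1 − 5/7) + π_2 · 7/10 = π_1 ⇒ π_2 · 7/10 = π_1 · 5/7 ⇒ π_2/π_1 = (5/7)/(7/10) = 50/49. Together with π_1 + π_2 = 1:
  π_1 = (7/10)/(5/7 + 7/10) = (7/10)/(99/70) = 49/99,
  π_2 = (5/7)/(5/7 + 7/10) = (5/7)/(99/70) = 50/99.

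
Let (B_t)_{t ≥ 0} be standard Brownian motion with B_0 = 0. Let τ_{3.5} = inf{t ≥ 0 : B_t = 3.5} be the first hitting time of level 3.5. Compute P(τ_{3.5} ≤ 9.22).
P(τ_{3.5} ≤ 9.22) = 2(1 − Φ(3.5/√9.22)) = 2(1 − Φ(1.1527)) ≈ 0.2490

By the reflection principle for standard BM, P(τ_b ≤ t) = 2 · P(B_t ≥ b). Since B_t ~ N(0, t), P(B_t ≥ 3.5) = 1 − Φ(3.5/√t) = 1 − Φ(3.5/√9.22) = 1 − Φ(1.1527) ≈ 0.12452. Doubling: P(τ_{3.5} ≤ 9.22) ≈ 2 · 0.12452 = 0.24904 ≈ 0.2490.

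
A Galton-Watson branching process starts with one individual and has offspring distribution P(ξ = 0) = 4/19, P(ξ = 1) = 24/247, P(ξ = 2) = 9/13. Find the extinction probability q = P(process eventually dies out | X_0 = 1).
q = 52/171

The pgf is f(s) = 4/19 + 24/247·s + 9/13·s². The extinction probability q is the smallest fixed point of f in [0, 1]. Setting s = f(s):
  9/13·s² + (24/247 − 1)·s + 4/19 = 0
  9/13·s² − (4/19 + 9/13)·s + 4/19 = 0
which factors as (s − 1)·(9/13·s − 4/19) = 0, giving roots s = 1 and s = (4/19)/(9/13) = 52/171.
Mean offspring μ = 24/247 + 2·9/13 = 366/247 > 1 (supercritical), so q < 1. The extinction probability is the smaller root: q = (4/19)/(9/13) = 52/171.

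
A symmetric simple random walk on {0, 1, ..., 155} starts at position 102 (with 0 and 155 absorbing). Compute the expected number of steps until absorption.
E[τ | X_0 = 102] = 5406

Let v_k = E[τ | X_0 = k]. Boundary: v_0 = v_155 = 0. Recurrence: v_k = 1 + (v_{k-1} + v_{k+1})/2 for 1 ≤ k ≤ 154. The particular solution to v_k − (v_{k-1} + v_{k+1})/2 = 1 is v_k = −k^2. Adding homogeneous solution A + B k and matching boundaries gives v_k = k (155 − k). Substituting k = 102: v_102 = 102 · 53 = 5406.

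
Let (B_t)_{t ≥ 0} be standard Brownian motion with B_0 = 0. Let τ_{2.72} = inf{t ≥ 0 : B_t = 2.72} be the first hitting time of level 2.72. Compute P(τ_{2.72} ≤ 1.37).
P(τ_{2.72} ≤ 1.37) = 2(1 − Φ(2.72/√1.37)) = 2(1 − Φ(2.3239)) ≈ 0.0201

By the reflection principle for standard BM, P(τ_b ≤ t) = 2 · P(B_t ≥ b). Since B_t ~ N(0, t), P(B_t ≥ 2.72) = 1 − Φ(2.72/√t) = 1 − Φ(2.72/√1.37) = 1 − Φ(2.3239) ≈ 0.01007. Doubling: P(τ_{2.72} ≤ 1.37) ≈ 2 · 0.01007 = 0.02014 ≈ 0.0201.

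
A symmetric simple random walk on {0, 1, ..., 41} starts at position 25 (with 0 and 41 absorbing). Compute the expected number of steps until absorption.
E[τ | X_0 = 25] = 400

Let v_k = E[τ | X_0 = k]. Boundary: v_0 = v_41 = 0. Recurrence: v_k = 1 + (v_{k-1} + v_{k+1})/2 for 1 ≤ k ≤ 40. The particular solution to v_k − (v_{k-1} + v_{k+1})/2 = 1 is v_k = −k^2. Adding homogeneous solution A + B k and matching boundaries gives v_k = k (41 − k). Substituting k = 25: v_25 = 25 · 16 = 400.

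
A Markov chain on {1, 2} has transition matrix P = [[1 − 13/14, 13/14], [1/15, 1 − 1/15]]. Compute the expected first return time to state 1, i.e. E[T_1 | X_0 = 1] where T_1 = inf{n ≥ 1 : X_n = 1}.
E[T_1 | X_0 = 1] = 1/π_1 = 209/14

For an irreducible recurrent Markov chain with stationary distribution π, E[T_i | X_0 = i] = 1/π_i (Kac's formula). Here π_1 = (1/15)/(13/14 + 1/15) = (1/15)/(209/210) = 14/209, so E[T_1 | X_0 = 1] = 1/π_1 = (13/14 + 1/15)/(1/15) = (209/210)/(1/15) = 209/14.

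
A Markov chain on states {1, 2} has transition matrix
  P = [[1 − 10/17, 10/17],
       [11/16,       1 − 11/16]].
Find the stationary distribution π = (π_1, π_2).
π_1 = 187/347, π_2 = 160/347

Solve πP = π with π_1 + π_2 = 1. From πP = π: π_1 · (1 − 10/17) + π_2 · 11/16 = π_1 ⇒ π_2 · 11/16 = π_1 · 10/17 ⇒ π_2/π_1 = (10/17)/(11/16) = 160/187. Together with π_1 + π_2 = 1:
  π_1 = (11/16)/(10/17 + 11/16) = (11/16)/(347/272) = 187/347,
  π_2 = (10/17)/(10/17 + 11/16) = (10/17)/(347/272) = 160/347.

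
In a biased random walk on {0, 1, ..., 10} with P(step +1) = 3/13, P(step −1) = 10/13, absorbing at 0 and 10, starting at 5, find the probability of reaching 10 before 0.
P(hit 10 before 0) = (1 − (10/3)^5) / (1 − (10/3)^10) = 243/100243

Let u_k denote P(reach 10 before 0 | start at k). Boundary: u_0 = 0, u_10 = 1. Recurrence: u_k = 3/13·u_{k+1} + 10/13·u_{k-1} for 1 ≤ k ≤ 9. Try u_k = A + B·r^k with r = q/p = (10/13)/(3/13) = 10/3. Substitution satisfies the recurrence; boundary conditions give:
  u_k = (1 − r^k) / (1 − r^N) = (1 − (10/3)^5) / (1 − (10/3)^10) = 243/100243.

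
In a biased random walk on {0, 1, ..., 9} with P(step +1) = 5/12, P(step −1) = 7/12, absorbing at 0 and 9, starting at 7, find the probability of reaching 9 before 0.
P(hit 9 before 0) = (1 − (7/5)^7) / (1 − (7/5)^9) = 9317725/19200241

Let u_k denote P(reach 9 before 0 | start at k). Boundary: u_0 = 0, u_9 = 1. Recurrence: u_k = 5/12·u_{k+1} + 7/12·u_{k-1} for 1 ≤ k ≤ 8. Try u_k = A + B·r^k with r = q/p = (7/12)/(5/12) = 7/5. Substitution satisfies the recurrence; boundary conditions give:
  u_k = (1 − r^k) / (1 − r^N) = (1 − (7/5)^7) / (1 − (7/5)^9) = 9317725/19200241.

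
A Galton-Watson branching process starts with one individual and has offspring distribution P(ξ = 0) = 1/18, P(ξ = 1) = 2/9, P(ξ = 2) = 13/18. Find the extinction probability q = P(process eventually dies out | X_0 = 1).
q = 1/13

The pgf is f(s) = 1/18 + 2/9·s + 13/18·s². The extinction probability q is the smallest fixed point of f in [0, 1]. Setting s = f(s):
  13/18·s² + (2/9 − 1)·s + 1/18 = 0
  13/18·s² − (1/18 + 13/18)·s + 1/18 = 0
which factors as (s − 1)·(13/18·s − 1/18) = 0, giving roots s = 1 and s = (1/18)/(13/18) = 1/13.
Mean offspring μ = 2/9 + 2·13/18 = 5/3 > 1 (supercritical), so q < 1. The extinction probability is the smaller root: q = (1/18)/(13/18) = 1/13.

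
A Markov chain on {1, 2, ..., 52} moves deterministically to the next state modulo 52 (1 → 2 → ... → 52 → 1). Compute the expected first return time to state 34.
E[T_34 | X_0 = 34] = 52

The chain cycles deterministically, so starting at state 34 it returns in exactly 52 steps. Equivalently, the stationary distribution is uniform π_j = 1/52 for every state j, so by Kac's formula E[T_34] = 1/π_34 = 52.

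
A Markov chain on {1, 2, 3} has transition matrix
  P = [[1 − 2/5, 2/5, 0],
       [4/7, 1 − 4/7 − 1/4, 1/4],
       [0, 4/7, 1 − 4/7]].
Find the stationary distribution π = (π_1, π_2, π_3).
π = (160/321, 112/321, 49/321)

This is a birth-death chain on three states, which satisfies detailed balance: π_1 · P_{12} = π_2 · P_{21} and π_2 · P_{23} = π_3 · P_{32}.
From π_1 · 2/5 = π_2 · 4/7: π_2/π_1 = (2/5)/(4/7) = 7/10.
From π_2 · 1/4 = π_3 · 4/7: π_3/π_2 = (1/4)/(4/7) = 7/16.
Take π_1 proportional to 1; then unnormalized π = (1, 7/10, 49/160). Normalize by dividing by the sum 321/160:
  π = (160/321, 112/321, 49/321).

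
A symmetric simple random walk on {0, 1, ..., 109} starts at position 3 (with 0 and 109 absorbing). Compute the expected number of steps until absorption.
E[τ | X_0 = 3] = 318

Let v_k = E[τ | X_0 = k]. Boundary: v_0 = v_109 = 0. Recurrence: v_k = 1 + (v_{k-1} + v_{k+1})/2 for 1 ≤ k ≤ 108. The particular solution to v_k − (v_{k-1} + v_{k+1})/2 = 1 is v_k = −k^2. Adding homogeneous solution A + B k and matching boundaries gives v_k = k (109 − k). Substituting k = 3: v_3 = 3 · 106 = 318.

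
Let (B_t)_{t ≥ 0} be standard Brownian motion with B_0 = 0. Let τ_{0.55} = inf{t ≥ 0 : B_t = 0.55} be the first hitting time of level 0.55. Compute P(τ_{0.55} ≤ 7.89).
P(τ_{0.55} ≤ 7.89) = 2(1 − Φ(0.55/√7.89)) = 2(1 − Φ(0.1958)) ≈ 0.8448

By the reflection principle for standard BM, P(τ_b ≤ t) = 2 · P(B_t ≥ b). Since B_t ~ N(0, t), P(B_t ≥ 0.55) = 1 − Φ(0.55/√t) = 1 − Φ(0.55/√7.89) = 1 − Φ(0.1958) ≈ 0.42238. Doubling: P(τ_{0.55} ≤ 7.89) ≈ 2 · 0.42238 = 0.84476 ≈ 0.8448.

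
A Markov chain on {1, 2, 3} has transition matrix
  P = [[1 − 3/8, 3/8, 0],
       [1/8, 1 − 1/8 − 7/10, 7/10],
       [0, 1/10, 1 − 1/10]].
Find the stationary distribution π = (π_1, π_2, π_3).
π = (1/25, 3/25, 21/25)

This is a birth-death chain on three states, which satisfies detailed balance: π_1 · P_{12} = π_2 · P_{21} and π_2 · P_{23} = π_3 · P_{32}.
From π_1 · 3/8 = π_2 · 1/8: π_2/π_1 = (3/8)/(1/8) = 3.
From π_2 · 7/10 = π_3 · 1/10: π_3/π_2 = (7/10)/(1/10) = 7.
Take π_1 proportional to 1; then unnormalized π = (1, 3, 21). Normalize by dividing by the sum 25:
  π = (1/25, 3/25, 21/25).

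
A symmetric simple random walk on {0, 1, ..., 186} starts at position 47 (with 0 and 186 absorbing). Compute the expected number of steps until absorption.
E[τ | X_0 = 47] = 6533

Let v_k = E[τ | X_0 = k]. Boundary: v_0 = v_186 = 0. Recurrence: v_k = 1 + (v_{k-1} + v_{k+1})/2 for 1 ≤ k ≤ 185. The particular solution to v_k − (v_{k-1} + v_{k+1})/2 = 1 is v_k = −k^2. Adding homogeneous solution A + B k and matching boundaries gives v_k = k (186 − k). Substituting k = 47: v_47 = 47 · 139 = 6533.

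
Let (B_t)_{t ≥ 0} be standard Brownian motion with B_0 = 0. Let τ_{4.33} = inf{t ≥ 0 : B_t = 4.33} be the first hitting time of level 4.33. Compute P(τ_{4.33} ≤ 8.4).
P(τ_{4.33} ≤ 8.4) = 2(1 − Φ(4.33/√8.4)) = 2(1 − Φ(1.4940)) ≈ 0.1352

By the reflection principle for standard BM, P(τ_b ≤ t) = 2 · P(B_t ≥ b). Since B_t ~ N(0, t), P(B_t ≥ 4.33) = 1 − Φ(4.33/√t) = 1 − Φ(4.33/√8.4) = 1 − Φ(1.4940) ≈ 0.06759. Doubling: P(τ_{4.33} ≤ 8.4) ≈ 2 · 0.06759 = 0.13518 ≈ 0.1352.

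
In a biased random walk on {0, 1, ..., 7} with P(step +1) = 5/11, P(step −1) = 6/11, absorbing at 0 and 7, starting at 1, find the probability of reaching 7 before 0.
P(hit 7 before 0) = (1 − (6/5)^1) / (1 − (6/5)^7) = 15625/201811

Let u_k denote P(reach 7 before 0 | start at k). Boundary: u_0 = 0, u_7 = 1. Recurrence: u_k = 5/11·u_{k+1} + 6/11·u_{k-1} for 1 ≤ k ≤ 6. Try u_k = A + B·r^k with r = q/p = (6/11)/(5/11) = 6/5. Substitution satisfies the recurrence; boundary conditions give:
  u_k = (1 − r^k) / (1 − r^N) = (1 − (6/5)^1) / (1 − (6/5)^7) = 15625/201811.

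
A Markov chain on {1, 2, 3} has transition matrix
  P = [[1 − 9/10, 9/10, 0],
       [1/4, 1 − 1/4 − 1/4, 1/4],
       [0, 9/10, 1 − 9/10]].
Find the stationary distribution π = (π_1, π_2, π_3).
π = (5/28, 9/14, 5/28)

This is a birth-death chain on three states, which satisfies detailed balance: π_1 · P_{12} = π_2 · P_{21} and π_2 · P_{23} = π_3 · P_{32}.
From π_1 · 9/10 = π_2 · 1/4: π_2/π_1 = (9/10)/(1/4) = 18/5.
From π_2 · 1/4 = π_3 · 9/10: π_3/π_2 = (1/4)/(9/10) = 5/18.
Take π_1 proportional to 1; then unnormalized π = (1, 18/5, 1). Normalize by dividing by the sum 28/5:
  π = (5/28, 9/14, 5/28).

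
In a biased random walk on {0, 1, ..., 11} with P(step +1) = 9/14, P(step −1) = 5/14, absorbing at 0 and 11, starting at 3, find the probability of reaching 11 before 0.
P(hit 11 before 0) = (1 − (5/9)^3) / (1 − (5/9)^11) = 6500054871/7833057871

Let u_k denote P(reach 11 before 0 | start at k). Boundary: u_0 = 0, u_11 = 1. Recurrence: u_k = 9/14·u_{k+1} + 5/14·u_{k-1} for 1 ≤ k ≤ 10. Try u_k = A + B·r^k with r = q/p = (5/14)/(9/14) = 5/9. Substitution satisfies the recurrence; boundary conditions give:
  u_k = (1 − r^k) / (1 − r^N) = (1 − (5/9)^3) / (1 − (5/9)^11) = 6500054871/7833057871.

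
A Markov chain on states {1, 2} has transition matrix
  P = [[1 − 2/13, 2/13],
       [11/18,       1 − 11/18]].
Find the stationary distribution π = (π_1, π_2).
π_1 = 143/179, π_2 = 36/179

Solve πP = π with π_1 + π_2 = 1. From πP = π: π_1 · (1 − 2/13) + π_2 · 11/18 = π_1 ⇒ π_2 · 11/18 = π_1 · 2/13 ⇒ π_2/π_1 = (2/13)/(11/18) = 36/143. Together with π_1 + π_2 = 1:
  π_1 = (11/18)/(2/13 + 11/18) = (11/18)/(179/234) = 143/179,
  π_2 = (2/13)/(2/13 + 11/18) = (2/13)/(179/234) = 36/179.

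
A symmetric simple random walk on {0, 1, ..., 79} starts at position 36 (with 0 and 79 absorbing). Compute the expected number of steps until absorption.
E[τ | X_0 = 36] = 1548

Let v_k = E[τ | X_0 = k]. Boundary: v_0 = v_79 = 0. Recurrence: v_k = 1 + (v_{k-1} + v_{k+1})/2 for 1 ≤ k ≤ 78. The particular solution to v_k − (v_{k-1} + v_{k+1})/2 = 1 is v_k = −k^2. Adding homogeneous solution A + B k and matching boundaries gives v_k = k (79 − k). Substituting k = 36: v_36 = 36 · 43 = 1548.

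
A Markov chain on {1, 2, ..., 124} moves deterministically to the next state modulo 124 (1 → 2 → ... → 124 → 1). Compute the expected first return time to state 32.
E[T_32 | X_0 = 32] = 124

The chain cycles deterministically, so starting at state 32 it returns in exactly 124 steps. Equivalently, the stationary distribution is uniform π_j = 1/124 for every state j, so by Kac's formula E[T_32] = 1/π_32 = 124.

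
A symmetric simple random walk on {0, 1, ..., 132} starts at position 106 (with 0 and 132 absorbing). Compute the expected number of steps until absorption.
E[τ | X_0 = 106] = 2756

Let v_k = E[τ | X_0 = k]. Boundary: v_0 = v_132 = 0. Recurrence: v_k = 1 + (v_{k-1} + v_{k+1})/2 for 1 ≤ k ≤ 131. The particular solution to v_k − (v_{k-1} + v_{k+1})/2 = 1 is v_k = −k^2. Adding homogeneous solution A + B k and matching boundaries gives v_k = k (132 − k). Substituting k = 106: v_106 = 106 · 26 = 2756.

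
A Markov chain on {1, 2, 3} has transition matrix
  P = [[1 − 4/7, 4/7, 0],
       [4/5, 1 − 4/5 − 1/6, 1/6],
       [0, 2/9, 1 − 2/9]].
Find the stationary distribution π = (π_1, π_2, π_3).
π = (4/9, 20/63, 5/21)

This is a birth-death chain on three states, which satisfies detailed balance: π_1 · P_{12} = π_2 · P_{21} and π_2 · P_{23} = π_3 · P_{32}.
From π_1 · 4/7 = π_2 · 4/5: π_2/π_1 = (4/7)/(4/5) = 5/7.
From π_2 · 1/6 = π_3 · 2/9: π_3/π_2 = (1/6)/(2/9) = 3/4.
Take π_1 proportional to 1; then unnormalized π = (1, 5/7, 15/28). Normalize by dividing by the sum 9/4:
  π = (4/9, 20/63, 5/21).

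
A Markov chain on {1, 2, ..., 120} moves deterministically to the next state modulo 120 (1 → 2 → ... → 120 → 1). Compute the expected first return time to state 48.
E[T_48 | X_0 = 48] = 120

The chain cycles deterministically, so starting at state 48 it returns in exactly 120 steps. Equivalently, the stationary distribution is uniform π_j = 1/120 for every state j, so by Kac's formula E[T_48] = 1/π_48 = 120.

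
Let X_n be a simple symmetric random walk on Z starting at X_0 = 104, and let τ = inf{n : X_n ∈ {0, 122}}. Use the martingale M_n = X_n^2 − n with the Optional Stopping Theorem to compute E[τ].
E[τ] = 1872

M_n = X_n^2 − n is a martingale (since E[X_{n+1}^2 | F_n] = X_n^2 + 1). By OST (τ has finite mean in a bounded region), E[M_τ] = E[M_0] = X_0^2 − 0 = 104^2 = 10816. Also E[M_τ] = E[X_τ^2] − E[τ]. The walk exits at 0 or 122, with P(hit 122 first) = 104/122, so E[X_τ^2] = 122^2 · 104/122 + 0 = 12688. Thus E[τ] = E[X_τ^2] − E[M_τ] = 12688 − 10816 = 1872 = 104(122 − 104) = 1872.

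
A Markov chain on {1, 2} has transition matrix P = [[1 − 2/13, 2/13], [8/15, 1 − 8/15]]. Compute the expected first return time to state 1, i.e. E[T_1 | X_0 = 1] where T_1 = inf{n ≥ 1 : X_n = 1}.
E[T_1 | X_0 = 1] = 1/π_1 = 67/52

For an irreducible recurrent Markov chain with stationary distribution π, E[T_i | X_0 = i] = 1/π_i (Kac's formula). Here π_1 = (8/15)/(2/13 + 8/15) = (8/15)/(134/195) = 52/67, so E[T_1 | X_0 = 1] = 1/π_1 = (2/13 + 8/15)/(8/15) = (134/195)/(8/15) = 67/52.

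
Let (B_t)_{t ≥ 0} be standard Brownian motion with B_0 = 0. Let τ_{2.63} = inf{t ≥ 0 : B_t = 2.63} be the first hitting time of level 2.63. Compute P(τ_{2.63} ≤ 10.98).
P(τ_{2.63} ≤ 10.98) = 2(1 − Φ(2.63/√10.98)) = 2(1 − Φ(0.7937)) ≈ 0.4274

By the reflection principle for standard BM, P(τ_b ≤ t) = 2 · P(B_t ≥ b). Since B_t ~ N(0, t), P(B_t ≥ 2.63) = 1 − Φ(2.63/√t) = 1 − Φ(2.63/√10.98) = 1 − Φ(0.7937) ≈ 0.21369. Doubling: P(τ_{2.63} ≤ 10.98) ≈ 2 · 0.21369 = 0.42738 ≈ 0.4274.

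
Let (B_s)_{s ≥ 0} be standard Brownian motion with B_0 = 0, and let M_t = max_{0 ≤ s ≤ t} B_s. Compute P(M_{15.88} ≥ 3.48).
P(M_{15.88} ≥ 3.48) = 2·P(B_{15.88} ≥ 3.48) = 2(1 − Φ(3.48/√15.88)) ≈ 0.3825

By the reflection principle for Brownian motion, P(M_t ≥ a) = 2 · P(B_t ≥ a) for a ≥ 0. Since B_t ~ N(0, t), P(B_t ≥ 3.48) = 1 − Φ(3.48/√t) = 1 − Φ(3.48/√15.88) = 1 − Φ(0.8733). So
  P(M_{15.88} ≥ 3.48) = 2(1 − Φ(0.8733)) ≈ 0.3825.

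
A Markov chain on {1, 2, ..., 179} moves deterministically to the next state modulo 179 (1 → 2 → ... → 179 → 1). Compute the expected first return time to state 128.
E[T_128 | X_0 = 128] = 179

The chain cycles deterministically, so starting at state 128 it returns in exactly 179 steps. Equivalently, the stationary distribution is uniform π_j = 1/179 for every state j, so by Kac's formula E[T_128] = 1/π_128 = 179.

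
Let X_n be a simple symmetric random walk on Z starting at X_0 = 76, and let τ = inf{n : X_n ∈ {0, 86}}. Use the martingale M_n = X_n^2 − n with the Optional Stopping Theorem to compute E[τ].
E[τ] = 760

M_n = X_n^2 − n is a martingale (since E[X_{n+1}^2 | F_n] = X_n^2 + 1). By OST (τ has finite mean in a bounded region), E[M_τ] = E[M_0] = X_0^2 − 0 = 76^2 = 5776. Also E[M_τ] = E[X_τ^2] − E[τ]. The walk exits at 0 or 86, with P(hit 86 first) = 76/86, so E[X_τ^2] = 86^2 · 76/86 + 0 = 6536. Thus E[τ] = E[X_τ^2] − E[M_τ] = 6536 − 5776 = 760 = 76(86 − 76) = 760.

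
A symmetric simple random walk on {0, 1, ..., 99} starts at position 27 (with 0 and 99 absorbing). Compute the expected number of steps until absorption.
E[τ | X_0 = 27] = 1944

Let v_k = E[τ | X_0 = k]. Boundary: v_0 = v_99 = 0. Recurrence: v_k = 1 + (v_{k-1} + v_{k+1})/2 for 1 ≤ k ≤ 98. The particular solution to v_k − (v_{k-1} + v_{k+1})/2 = 1 is v_k = −k^2. Adding homogeneous solution A + B k and matching boundaries gives v_k = k (99 − k). Substituting k = 27: v_27 = 27 · 72 = 1944.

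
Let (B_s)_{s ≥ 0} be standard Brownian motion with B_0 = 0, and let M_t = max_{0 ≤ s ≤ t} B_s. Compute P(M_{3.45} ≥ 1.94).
P(M_{3.45} ≥ 1.94) = 2·P(B_{3.45} ≥ 1.94) = 2(1 − Φ(1.94/√3.45)) ≈ 0.2963

By the reflection principle for Brownian motion, P(M_t ≥ a) = 2 · P(B_t ≥ a) for a ≥ 0. Since B_t ~ N(0, t), P(B_t ≥ 1.94) = 1 − Φ(1.94/√t) = 1 − Φ(1.94/√3.45) = 1 − Φ(1.0445). So
  P(M_{3.45} ≥ 1.94) = 2(1 − Φ(1.0445)) ≈ 0.2963.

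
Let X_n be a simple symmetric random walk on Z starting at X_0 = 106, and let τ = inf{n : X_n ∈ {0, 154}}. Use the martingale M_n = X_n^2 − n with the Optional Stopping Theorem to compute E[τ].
E[τ] = 5088

M_n = X_n^2 − n is a martingale (since E[X_{n+1}^2 | F_n] = X_n^2 + 1). By OST (τ has finite mean in a bounded region), E[M_τ] = E[M_0] = X_0^2 − 0 = 106^2 = 11236. Also E[M_τ] = E[X_τ^2] − E[τ]. The walk exits at 0 or 154, with P(hit 154 first) = 106/154, so E[X_τ^2] = 154^2 · 106/154 + 0 = 16324. Thus E[τ] = E[X_τ^2] − E[M_τ] = 16324 − 11236 = 5088 = 106(154 − 106) = 5088.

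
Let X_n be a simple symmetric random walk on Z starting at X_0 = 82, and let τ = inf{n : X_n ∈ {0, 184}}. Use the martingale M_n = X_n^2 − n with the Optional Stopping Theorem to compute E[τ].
E[τ] = 8364

M_n = X_n^2 − n is a martingale (since E[X_{n+1}^2 | F_n] = X_n^2 + 1). By OST (τ has finite mean in a bounded region), E[M_τ] = E[M_0] = X_0^2 − 0 = 82^2 = 6724. Also E[M_τ] = E[X_τ^2] − E[τ]. The walk exits at 0 or 184, with P(hit 184 first) = 82/184, so E[X_τ^2] = 184^2 · 82/184 + 0 = 15088. Thus E[τ] = E[X_τ^2] − E[M_τ] = 15088 − 6724 = 8364 = 82(184 − 82) = 8364.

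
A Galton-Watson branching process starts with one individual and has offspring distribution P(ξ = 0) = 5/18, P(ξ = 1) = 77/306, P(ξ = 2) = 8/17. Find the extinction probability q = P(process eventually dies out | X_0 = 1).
q = 85/144

The pgf is f(s) = 5/18 + 77/306·s + 8/17·s². The extinction probability q is the smallest fixed point of f in [0, 1]. Setting s = f(s):
  8/17·s² + (77/306 − 1)·s + 5/18 = 0
  8/17·s² − (5/18 + 8/17)·s + 5/18 = 0
which factors as (s − 1)·(8/17·s − 5/18) = 0, giving roots s = 1 and s = (5/18)/(8/17) = 85/144.
Mean offspring μ = 77/306 + 2·8/17 = 365/306 > 1 (supercritical), so q < 1. The extinction probability is the smaller root: q = (5/18)/(8/17) = 85/144.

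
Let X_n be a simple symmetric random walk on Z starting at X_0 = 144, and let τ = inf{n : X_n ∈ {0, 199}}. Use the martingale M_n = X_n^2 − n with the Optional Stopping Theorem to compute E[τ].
E[τ] = 7920

M_n = X_n^2 − n is a martingale (since E[X_{n+1}^2 | F_n] = X_n^2 + 1). By OST (τ has finite mean in a bounded region), E[M_τ] = E[M_0] = X_0^2 − 0 = 144^2 = 20736. Also E[M_τ] = E[X_τ^2] − E[τ]. The walk exits at 0 or 199, with P(hit 199 first) = 144/199, so E[X_τ^2] = 199^2 · 144/199 + 0 = 28656. Thus E[τ] = E[X_τ^2] − E[M_τ] = 28656 − 20736 = 7920 = 144(199 − 144) = 7920.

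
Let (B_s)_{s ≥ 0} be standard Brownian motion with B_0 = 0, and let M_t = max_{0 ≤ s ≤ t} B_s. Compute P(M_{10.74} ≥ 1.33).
P(M_{10.74} ≥ 1.33) = 2·P(B_{10.74} ≥ 1.33) = 2(1 − Φ(1.33/√10.74)) ≈ 0.6849

By the reflection principle for Brownian motion, P(M_t ≥ a) = 2 · P(B_t ≥ a) for a ≥ 0. Since B_t ~ N(0, t), P(B_t ≥ 1.33) = 1 − Φ(1.33/√t) = 1 − Φ(1.33/√10.74) = 1 − Φ(0.4058). So
  P(M_{10.74} ≥ 1.33) = 2(1 − Φ(0.4058)) ≈ 0.6849.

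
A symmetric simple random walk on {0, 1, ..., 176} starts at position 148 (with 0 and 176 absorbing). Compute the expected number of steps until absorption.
E[τ | X_0 = 148] = 4144

Let v_k = E[τ | X_0 = k]. Boundary: v_0 = v_176 = 0. Recurrence: v_k = 1 + (v_{k-1} + v_{k+1})/2 for 1 ≤ k ≤ 175. The particular solution to v_k − (v_{k-1} + v_{k+1})/2 = 1 is v_k = −k^2. Adding homogeneous solution A + B k and matching boundaries gives v_k = k (176 − k). Substituting k = 148: v_148 = 148 · 28 = 4144.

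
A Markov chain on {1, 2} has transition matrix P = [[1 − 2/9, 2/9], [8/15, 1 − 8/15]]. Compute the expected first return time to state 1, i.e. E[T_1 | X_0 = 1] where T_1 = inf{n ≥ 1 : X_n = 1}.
E[T_1 | X_0 = 1] = 1/π_1 = 17/12

For an irreducible recurrent Markov chain with stationary distribution π, E[T_i | X_0 = i] = 1/π_i (Kac's formula). Here π_1 = (8/15)/(2/9 + 8/15) = (8/15)/(34/45) = 12/17, so E[T_1 | X_0 = 1] = 1/π_1 = (2/9 + 8/15)/(8/15) = (34/45)/(8/15) = 17/12.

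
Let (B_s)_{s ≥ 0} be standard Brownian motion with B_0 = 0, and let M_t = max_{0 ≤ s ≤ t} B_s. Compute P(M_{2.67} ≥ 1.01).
P(M_{2.67} ≥ 1.01) = 2·P(B_{2.67} ≥ 1.01) = 2(1 − Φ(1.01/√2.67)) ≈ 0.5365

By the reflection principle for Brownian motion, P(M_t ≥ a) = 2 · P(B_t ≥ a) for a ≥ 0. Since B_t ~ N(0, t), P(B_t ≥ 1.01) = 1 − Φ(1.01/√t) = 1 − Φ(1.01/√2.67) = 1 − Φ(0.6181). So
  P(M_{2.67} ≥ 1.01) = 2(1 − Φ(0.6181)) ≈ 0.5365.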